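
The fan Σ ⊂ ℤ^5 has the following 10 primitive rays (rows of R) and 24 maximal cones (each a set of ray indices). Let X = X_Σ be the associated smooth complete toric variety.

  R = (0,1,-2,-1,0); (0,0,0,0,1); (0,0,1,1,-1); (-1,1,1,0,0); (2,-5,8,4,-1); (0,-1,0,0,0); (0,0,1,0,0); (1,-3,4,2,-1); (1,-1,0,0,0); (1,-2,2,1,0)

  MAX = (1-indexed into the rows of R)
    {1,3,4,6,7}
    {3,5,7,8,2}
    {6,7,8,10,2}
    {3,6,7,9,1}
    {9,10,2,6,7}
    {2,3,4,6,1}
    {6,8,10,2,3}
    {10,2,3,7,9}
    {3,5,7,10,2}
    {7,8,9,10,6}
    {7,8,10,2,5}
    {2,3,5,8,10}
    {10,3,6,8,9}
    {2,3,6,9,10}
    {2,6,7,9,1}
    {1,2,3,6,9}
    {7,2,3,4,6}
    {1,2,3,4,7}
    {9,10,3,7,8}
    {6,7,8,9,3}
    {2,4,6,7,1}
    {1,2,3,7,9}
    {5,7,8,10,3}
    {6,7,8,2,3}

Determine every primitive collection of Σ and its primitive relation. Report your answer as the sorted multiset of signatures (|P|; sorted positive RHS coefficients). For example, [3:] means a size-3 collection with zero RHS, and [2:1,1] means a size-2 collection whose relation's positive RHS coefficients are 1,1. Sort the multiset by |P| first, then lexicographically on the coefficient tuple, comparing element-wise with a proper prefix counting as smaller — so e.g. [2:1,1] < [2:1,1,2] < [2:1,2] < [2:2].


Primitive collections (14):

  P = {1,10}:  v_{1} + v_{10} = v_{9}  ⇒ sig = [2:1]
  P = {4,9}:  v_{4} + v_{9} = v_{7}  ⇒ sig = [2:1]
  P = {1,8}:  v_{1} + v_{8} = v_{3} + v_{6} + v_{7} + v_{9}  ⇒ sig = [2:1,1,1,1]
  P = {4,10}:  v_{4} + v_{10} = v_{2} + v_{3} + v_{6} + 2·v_{7}  ⇒ sig = [2:1,1,1,2]
  P = {1,5}:  v_{1} + v_{5} = v_{3} + v_{7} + 2·v_{10}  ⇒ sig = [2:1,1,2]
  P = {4,5}:  v_{4} + v_{5} = 2·v_{2} + 2·v_{3} + v_{6} + 3·v_{7} + v_{8}  ⇒ sig = [2:1,1,2,2,3]
  P = {5,9}:  v_{5} + v_{9} = v_{3} + v_{7} + 3·v_{10}  ⇒ sig = [2:1,1,3]
  P = {5,6}:  v_{5} + v_{6} = v_{2} + 2·v_{8}  ⇒ sig = [2:1,2]
  P = {4,8}:  v_{4} + v_{8} = v_{2} + 2·v_{3} + 2·v_{6} + 3·v_{7}  ⇒ sig = [2:1,2,2,3]
  P = {2,8,9}:  v_{2} + v_{8} + v_{9} = 2·v_{10}  ⇒ sig = [3:2]
  P = {3,6,7,10}:  v_{3} + v_{6} + v_{7} + v_{10} = v_{8}  ⇒ sig = [4:1]
  P = {1,2,3,6,7}:  v_{1} + v_{2} + v_{3} + v_{6} + v_{7} = 0  ⇒ sig = [5:]
  P = {2,3,6,7,9}:  v_{2} + v_{3} + v_{6} + v_{7} + v_{9} = v_{10}  ⇒ sig = [5:1]
  P = {2,3,7,8,10}:  v_{2} + v_{3} + v_{7} + v_{8} + v_{10} = v_{5}  ⇒ sig = [5:1]

so the primitive-relation signature multiset is
{ [2:1] ×2,  [2:1,1,1,1],  [2:1,1,1,2],  [2:1,1,2],  [2:1,1,2,2,3],  [2:1,1,3],  [2:1,2],  [2:1,2,2,3],  [3:2],  [4:1],  [5:],  [5:1] ×2 }


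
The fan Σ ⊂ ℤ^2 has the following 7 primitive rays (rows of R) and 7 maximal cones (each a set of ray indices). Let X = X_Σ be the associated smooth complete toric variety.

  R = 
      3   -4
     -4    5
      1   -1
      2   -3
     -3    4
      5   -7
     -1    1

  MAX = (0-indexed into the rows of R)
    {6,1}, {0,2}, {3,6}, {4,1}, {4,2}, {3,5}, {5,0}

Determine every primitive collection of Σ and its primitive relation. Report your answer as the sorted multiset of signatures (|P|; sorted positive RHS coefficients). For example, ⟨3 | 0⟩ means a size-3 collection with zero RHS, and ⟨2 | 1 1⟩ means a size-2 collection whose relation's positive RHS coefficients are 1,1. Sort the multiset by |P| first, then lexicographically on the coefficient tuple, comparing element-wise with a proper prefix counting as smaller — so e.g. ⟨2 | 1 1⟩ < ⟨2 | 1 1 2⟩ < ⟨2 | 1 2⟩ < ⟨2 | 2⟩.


Minimal non-faces — 14 found among 7 rays, 7 max cones:

  • {0,4}:  v_{0} + v_{4} = 0 — sig = ⟨2 | 0⟩
  • {2,6}:  v_{2} + v_{6} = 0 — sig = ⟨2 | 0⟩
  • {0,1}:  v_{0} + v_{1} = v_{6} — sig = ⟨2 | 1⟩
  • {0,3}:  v_{0} + v_{3} = v_{5} — sig = ⟨2 | 1⟩
  • {0,6}:  v_{0} + v_{6} = v_{3} — sig = ⟨2 | 1⟩
  • {1,2}:  v_{1} + v_{2} = v_{4} — sig = ⟨2 | 1⟩
  • {2,3}:  v_{2} + v_{3} = v_{0} — sig = ⟨2 | 1⟩
  • {3,4}:  v_{3} + v_{4} = v_{6} — sig = ⟨2 | 1⟩
  • {4,5}:  v_{4} + v_{5} = v_{3} — sig = ⟨2 | 1⟩
  • {4,6}:  v_{4} + v_{6} = v_{1} — sig = ⟨2 | 1⟩
  • {1,5}:  v_{1} + v_{5} = v_{3} + v_{6} — sig = ⟨2 | 1 1⟩
  • {1,3}:  v_{1} + v_{3} = 2·v_{6} — sig = ⟨2 | 2⟩
  • {2,5}:  v_{2} + v_{5} = 2·v_{0} — sig = ⟨2 | 2⟩
  • {5,6}:  v_{5} + v_{6} = 2·v_{3} — sig = ⟨2 | 2⟩

Sorted signature multiset PRS(X):
    |P|=2: 14 collections, coeffs (), (), (1), (1), (1), (1), (1), (1), (1), (1), (1,1), (2), (2), (2)


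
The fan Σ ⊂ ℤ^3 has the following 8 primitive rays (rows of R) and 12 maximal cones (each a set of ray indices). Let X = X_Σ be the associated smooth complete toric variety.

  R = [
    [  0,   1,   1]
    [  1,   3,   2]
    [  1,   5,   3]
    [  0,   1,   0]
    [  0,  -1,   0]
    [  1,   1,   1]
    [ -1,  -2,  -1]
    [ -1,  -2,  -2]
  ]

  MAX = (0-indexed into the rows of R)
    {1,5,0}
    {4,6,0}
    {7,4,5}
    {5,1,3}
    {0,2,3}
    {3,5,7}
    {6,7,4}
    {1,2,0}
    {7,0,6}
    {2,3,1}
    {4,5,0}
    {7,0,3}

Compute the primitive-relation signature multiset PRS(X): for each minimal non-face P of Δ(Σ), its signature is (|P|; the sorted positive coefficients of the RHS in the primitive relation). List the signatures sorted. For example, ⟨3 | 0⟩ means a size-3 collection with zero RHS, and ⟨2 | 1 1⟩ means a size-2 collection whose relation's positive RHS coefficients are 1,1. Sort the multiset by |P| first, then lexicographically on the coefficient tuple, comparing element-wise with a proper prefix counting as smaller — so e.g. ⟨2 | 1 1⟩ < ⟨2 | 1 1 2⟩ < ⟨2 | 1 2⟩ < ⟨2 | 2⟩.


Minimal non-faces — 14 found among 8 rays, 12 max cones:

  P={3,4}:  v_{3} + v_{4} = 0 ; sig = ⟨2 | 0⟩
  P={1,6}:  v_{1} + v_{6} = v_{0} ; sig = ⟨2 | 1⟩
  P={1,7}:  v_{1} + v_{7} = v_{3} ; sig = ⟨2 | 1⟩
  P={5,6}:  v_{5} + v_{6} = v_{4} ; sig = ⟨2 | 1⟩
  P={1,4}:  v_{1} + v_{4} = v_{0} + v_{5} ; sig = ⟨2 | 1 1⟩
  P={2,4}:  v_{2} + v_{4} = v_{0} + v_{1} ; sig = ⟨2 | 1 1⟩
  P={3,6}:  v_{3} + v_{6} = v_{0} + v_{7} ; sig = ⟨2 | 1 1⟩
  P={2,6}:  v_{2} + v_{6} = 2·v_{0} + v_{3} ; sig = ⟨2 | 1 2⟩
  P={2,7}:  v_{2} + v_{7} = v_{0} + 2·v_{3} ; sig = ⟨2 | 1 2⟩
  P={2,5}:  v_{2} + v_{5} = 2·v_{1} ; sig = ⟨2 | 2⟩
  P={0,5,7}:  v_{0} + v_{5} + v_{7} = 0 ; sig = ⟨3 | 0⟩
  P={0,1,3}:  v_{0} + v_{1} + v_{3} = v_{2} ; sig = ⟨3 | 1⟩
  P={0,3,5}:  v_{0} + v_{3} + v_{5} = v_{1} ; sig = ⟨3 | 1⟩
  P={0,4,7}:  v_{0} + v_{4} + v_{7} = v_{6} ; sig = ⟨3 | 1⟩

Signatures (|P|; sorted positive RHS coefficients), sorted:
[⟨2 | 0⟩, ⟨2 | 1⟩, ⟨2 | 1⟩, ⟨2 | 1⟩, ⟨2 | 1 1⟩, ⟨2 | 1 1⟩, ⟨2 | 1 1⟩, ⟨2 | 1 2⟩, ⟨2 | 1 2⟩, ⟨2 | 2⟩, ⟨3 | 0⟩, ⟨3 | 1⟩, ⟨3 | 1⟩, ⟨3 | 1⟩]


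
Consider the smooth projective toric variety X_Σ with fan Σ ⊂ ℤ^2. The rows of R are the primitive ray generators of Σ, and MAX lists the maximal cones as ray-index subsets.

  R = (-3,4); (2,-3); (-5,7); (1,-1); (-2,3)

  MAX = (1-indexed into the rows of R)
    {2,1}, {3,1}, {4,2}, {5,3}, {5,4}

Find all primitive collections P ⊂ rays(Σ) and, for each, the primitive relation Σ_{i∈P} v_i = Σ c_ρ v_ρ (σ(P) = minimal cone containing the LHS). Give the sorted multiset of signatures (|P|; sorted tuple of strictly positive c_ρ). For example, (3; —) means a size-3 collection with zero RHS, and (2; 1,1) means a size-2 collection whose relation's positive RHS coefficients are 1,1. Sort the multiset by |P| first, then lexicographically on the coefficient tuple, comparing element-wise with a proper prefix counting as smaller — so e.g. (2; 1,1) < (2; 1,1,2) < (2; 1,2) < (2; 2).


5 minimal non-faces of Δ(Σ) (on 5 rays):

  P = {2,5}:  v_{2} + v_{5} = 0  ⇒ sig = (2; —)
  P = {1,4}:  v_{1} + v_{4} = v_{5}  ⇒ sig = (2; 1)
  P = {1,5}:  v_{1} + v_{5} = v_{3}  ⇒ sig = (2; 1)
  P = {2,3}:  v_{2} + v_{3} = v_{1}  ⇒ sig = (2; 1)
  P = {3,4}:  v_{3} + v_{4} = 2·v_{5}  ⇒ sig = (2; 2)

Signatures (|P|; sorted positive RHS coefficients), sorted:
{ (2; —),  (2; 1) ×3,  (2; 2) }


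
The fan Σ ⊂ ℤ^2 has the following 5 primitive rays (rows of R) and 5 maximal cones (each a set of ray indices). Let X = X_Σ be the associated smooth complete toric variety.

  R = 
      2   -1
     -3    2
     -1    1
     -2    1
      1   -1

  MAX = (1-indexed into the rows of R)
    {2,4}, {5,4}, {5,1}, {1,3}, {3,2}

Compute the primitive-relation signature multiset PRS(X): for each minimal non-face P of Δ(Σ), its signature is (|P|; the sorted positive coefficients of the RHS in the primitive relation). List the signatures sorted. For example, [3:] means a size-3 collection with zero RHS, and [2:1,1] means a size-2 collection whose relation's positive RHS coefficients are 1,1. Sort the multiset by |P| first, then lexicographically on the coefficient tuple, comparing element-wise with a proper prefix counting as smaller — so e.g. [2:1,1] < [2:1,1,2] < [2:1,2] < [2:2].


|primitive collections| = 5. Relations:

  • {1,4}:  v_{1} + v_{4} = 0  ⇒ sig = [2:]
  • {3,5}:  v_{3} + v_{5} = 0  ⇒ sig = [2:]
  • {1,2}:  v_{1} + v_{2} = v_{3}  ⇒ sig = [2:1]
  • {2,5}:  v_{2} + v_{5} = v_{4}  ⇒ sig = [2:1]
  • {3,4}:  v_{3} + v_{4} = v_{2}  ⇒ sig = [2:1]

so the primitive-relation signature multiset is
    [2:]
    [2:]
    [2:1]
    [2:1]
    [2:1]


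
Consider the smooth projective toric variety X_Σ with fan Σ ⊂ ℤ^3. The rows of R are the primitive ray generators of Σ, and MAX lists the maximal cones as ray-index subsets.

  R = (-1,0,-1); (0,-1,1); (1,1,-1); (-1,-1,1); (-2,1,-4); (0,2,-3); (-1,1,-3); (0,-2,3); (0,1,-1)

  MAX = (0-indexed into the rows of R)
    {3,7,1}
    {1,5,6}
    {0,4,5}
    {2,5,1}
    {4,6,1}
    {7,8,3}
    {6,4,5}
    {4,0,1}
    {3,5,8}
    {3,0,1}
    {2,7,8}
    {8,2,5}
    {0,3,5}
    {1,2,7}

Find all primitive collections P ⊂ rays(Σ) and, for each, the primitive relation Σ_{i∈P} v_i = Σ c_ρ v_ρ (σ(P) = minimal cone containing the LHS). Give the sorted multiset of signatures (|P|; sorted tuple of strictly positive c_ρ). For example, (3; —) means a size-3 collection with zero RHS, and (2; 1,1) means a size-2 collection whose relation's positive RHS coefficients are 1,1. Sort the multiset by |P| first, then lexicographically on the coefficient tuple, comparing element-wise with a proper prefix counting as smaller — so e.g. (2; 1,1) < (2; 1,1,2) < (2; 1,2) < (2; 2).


Δ(Σ) — 9 vertices, 18 min non-faces:

  P = {1,8}:  v_{1} + v_{8} = 0 — sig = (2; —)
  P = {2,3}:  v_{2} + v_{3} = 0 — sig = (2; —)
  P = {5,7}:  v_{5} + v_{7} = 0 — sig = (2; —)
  P = {0,6}:  v_{0} + v_{6} = v_{4} — sig = (2; 1)
  P = {0,2}:  v_{0} + v_{2} = v_{1} + v_{5} — sig = (2; 1,1)
  P = {0,7}:  v_{0} + v_{7} = v_{1} + v_{3} — sig = (2; 1,1)
  P = {0,8}:  v_{0} + v_{8} = v_{3} + v_{5} — sig = (2; 1,1)
  P = {6,7}:  v_{6} + v_{7} = v_{0} + v_{1} — sig = (2; 1,1)
  P = {6,8}:  v_{6} + v_{8} = v_{0} + v_{5} — sig = (2; 1,1)
  P = {2,4}:  v_{2} + v_{4} = v_{1} + v_{5} + v_{6} — sig = (2; 1,1,1)
  P = {4,7}:  v_{4} + v_{7} = 2·v_{0} + v_{1} — sig = (2; 1,2)
  P = {4,8}:  v_{4} + v_{8} = 2·v_{0} + v_{5} — sig = (2; 1,2)
  P = {3,6}:  v_{3} + v_{6} = 2·v_{0} — sig = (2; 2)
  P = {2,6}:  v_{2} + v_{6} = 2·v_{1} + 2·v_{5} — sig = (2; 2,2)
  P = {3,4}:  v_{3} + v_{4} = 3·v_{0} — sig = (2; 3)
  P = {0,1,5}:  v_{0} + v_{1} + v_{5} = v_{6} — sig = (3; 1)
  P = {1,3,5}:  v_{1} + v_{3} + v_{5} = v_{0} — sig = (3; 1)
  P = {1,4,5}:  v_{1} + v_{4} + v_{5} = 2·v_{6} — sig = (3; 2)

so the primitive-relation signature multiset is
    (2; —)
    (2; —)
    (2; —)
    (2; 1)
    (2; 1,1)
    (2; 1,1)
    (2; 1,1)
    (2; 1,1)
    (2; 1,1)
    (2; 1,1,1)
    (2; 1,2)
    (2; 1,2)
    (2; 2)
    (2; 2,2)
    (2; 3)
    (3; 1)
    (3; 1)
    (3; 2)


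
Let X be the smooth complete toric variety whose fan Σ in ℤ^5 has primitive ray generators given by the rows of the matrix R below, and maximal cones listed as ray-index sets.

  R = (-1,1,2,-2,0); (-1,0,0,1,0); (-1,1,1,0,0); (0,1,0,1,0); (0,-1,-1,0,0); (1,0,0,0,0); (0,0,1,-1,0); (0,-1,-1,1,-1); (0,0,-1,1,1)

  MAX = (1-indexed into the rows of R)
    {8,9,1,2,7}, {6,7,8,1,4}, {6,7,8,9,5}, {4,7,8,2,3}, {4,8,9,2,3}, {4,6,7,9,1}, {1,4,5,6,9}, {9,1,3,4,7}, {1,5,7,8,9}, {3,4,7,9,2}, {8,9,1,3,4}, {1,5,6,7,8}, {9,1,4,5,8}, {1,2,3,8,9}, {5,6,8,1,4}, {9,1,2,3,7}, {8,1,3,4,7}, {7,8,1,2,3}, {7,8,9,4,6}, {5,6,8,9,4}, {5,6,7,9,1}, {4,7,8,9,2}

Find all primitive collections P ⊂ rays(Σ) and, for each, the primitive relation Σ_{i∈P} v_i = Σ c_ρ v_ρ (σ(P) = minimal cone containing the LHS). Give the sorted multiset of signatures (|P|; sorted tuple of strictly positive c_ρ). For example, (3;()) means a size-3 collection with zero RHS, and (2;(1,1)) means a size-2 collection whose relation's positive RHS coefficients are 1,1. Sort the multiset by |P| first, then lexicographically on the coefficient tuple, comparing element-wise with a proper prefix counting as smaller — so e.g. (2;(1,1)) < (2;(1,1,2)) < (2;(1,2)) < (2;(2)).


Minimal non-faces — 9 found among 9 rays, 22 max cones:

  • {3,6}:  v_{3} + v_{6} = v_{4} + v_{7} — sig = (2;(1,1))
  • {3,5}:  v_{3} + v_{5} = v_{1} + v_{8} + v_{9} — sig = (2;(1,1,1))
  • {2,6}:  v_{2} + v_{6} = v_{4} + 2·v_{7} + v_{8} + v_{9} — sig = (2;(1,1,1,2))
  • {2,5}:  v_{2} + v_{5} = v_{1} + v_{7} + 2·v_{8} + 2·v_{9} — sig = (2;(1,1,2,2))
  • {4,5,7}:  v_{4} + v_{5} + v_{7} = 0 — sig = (3;())
  • {1,2,4}:  v_{1} + v_{2} + v_{4} = 2·v_{3} — sig = (3;(2))
  • {1,6,8,9}:  v_{1} + v_{6} + v_{8} + v_{9} = 0 — sig = (4;())
  • {3,7,8,9}:  v_{3} + v_{7} + v_{8} + v_{9} = v_{2} — sig = (4;(1))
  • {1,4,7,8,9}:  v_{1} + v_{4} + v_{7} + v_{8} + v_{9} = v_{3} — sig = (5;(1))

so the primitive-relation signature multiset is
    (2;(1,1))
    (2;(1,1,1))
    (2;(1,1,1,2))
    (2;(1,1,2,2))
    (3;())
    (3;(2))
    (4;())
    (4;(1))
    (5;(1))


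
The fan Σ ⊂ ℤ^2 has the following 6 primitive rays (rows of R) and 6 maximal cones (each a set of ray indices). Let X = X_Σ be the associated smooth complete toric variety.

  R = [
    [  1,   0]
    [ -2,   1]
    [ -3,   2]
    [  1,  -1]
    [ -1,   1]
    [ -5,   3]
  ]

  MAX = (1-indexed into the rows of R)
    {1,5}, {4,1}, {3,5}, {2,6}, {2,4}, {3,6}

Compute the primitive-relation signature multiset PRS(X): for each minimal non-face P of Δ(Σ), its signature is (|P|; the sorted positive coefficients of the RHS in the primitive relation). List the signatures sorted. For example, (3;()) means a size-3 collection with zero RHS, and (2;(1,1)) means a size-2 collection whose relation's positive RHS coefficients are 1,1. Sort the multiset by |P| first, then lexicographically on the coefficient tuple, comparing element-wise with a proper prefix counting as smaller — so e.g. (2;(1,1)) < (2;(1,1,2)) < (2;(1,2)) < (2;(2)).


Primitive collections (9):

  P = {4,5}:  v_{4} + v_{5} = 0 — sig = (2;())
  P = {1,2}:  v_{1} + v_{2} = v_{5} — sig = (2;(1))
  P = {2,3}:  v_{2} + v_{3} = v_{6} — sig = (2;(1))
  P = {2,5}:  v_{2} + v_{5} = v_{3} — sig = (2;(1))
  P = {3,4}:  v_{3} + v_{4} = v_{2} — sig = (2;(1))
  P = {1,6}:  v_{1} + v_{6} = v_{3} + v_{5} — sig = (2;(1,1))
  P = {1,3}:  v_{1} + v_{3} = 2·v_{5} — sig = (2;(2))
  P = {4,6}:  v_{4} + v_{6} = 2·v_{2} — sig = (2;(2))
  P = {5,6}:  v_{5} + v_{6} = 2·v_{3} — sig = (2;(2))

Sorted signature multiset PRS(X):
    |P|=2: 9 collections, coeffs (), (1), (1), (1), (1), (1,1), (2), (2), (2)


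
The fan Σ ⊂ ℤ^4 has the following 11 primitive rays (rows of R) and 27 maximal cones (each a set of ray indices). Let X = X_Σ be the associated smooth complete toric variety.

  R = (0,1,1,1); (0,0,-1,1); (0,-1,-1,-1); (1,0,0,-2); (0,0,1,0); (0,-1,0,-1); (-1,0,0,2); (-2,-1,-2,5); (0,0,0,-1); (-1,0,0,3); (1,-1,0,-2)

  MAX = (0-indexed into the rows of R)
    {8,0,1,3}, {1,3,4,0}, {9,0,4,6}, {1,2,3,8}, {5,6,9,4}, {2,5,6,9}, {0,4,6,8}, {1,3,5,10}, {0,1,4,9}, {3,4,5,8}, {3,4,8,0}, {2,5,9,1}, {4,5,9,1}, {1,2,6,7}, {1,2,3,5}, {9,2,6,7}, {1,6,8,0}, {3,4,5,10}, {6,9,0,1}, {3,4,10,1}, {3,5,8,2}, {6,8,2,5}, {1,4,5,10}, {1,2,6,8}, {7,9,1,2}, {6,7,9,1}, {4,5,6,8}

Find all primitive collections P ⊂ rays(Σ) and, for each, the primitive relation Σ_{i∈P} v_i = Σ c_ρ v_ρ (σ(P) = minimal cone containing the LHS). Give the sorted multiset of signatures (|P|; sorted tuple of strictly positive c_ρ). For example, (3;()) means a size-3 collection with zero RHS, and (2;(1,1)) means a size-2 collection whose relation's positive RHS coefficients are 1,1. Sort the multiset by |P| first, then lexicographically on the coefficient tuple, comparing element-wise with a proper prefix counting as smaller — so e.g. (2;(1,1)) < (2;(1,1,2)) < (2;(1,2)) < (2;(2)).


23 minimal non-faces of Δ(Σ) (on 11 rays):

  P={0,2}:  v_{0} + v_{2} = 0  ⟹  sig = (2;())
  P={3,6}:  v_{3} + v_{6} = 0  ⟹  sig = (2;())
  P={0,5}:  v_{0} + v_{5} = v_{4}  ⟹  sig = (2;(1))
  P={2,4}:  v_{2} + v_{4} = v_{5}  ⟹  sig = (2;(1))
  P={8,9}:  v_{8} + v_{9} = v_{6}  ⟹  sig = (2;(1))
  P={3,9}:  v_{3} + v_{9} = v_{1} + v_{4}  ⟹  sig = (2;(1,1))
  P={8,10}:  v_{8} + v_{10} = v_{3} + v_{5}  ⟹  sig = (2;(1,1))
  P={0,7}:  v_{0} + v_{7} = v_{1} + v_{6} + v_{9}  ⟹  sig = (2;(1,1,1))
  P={3,7}:  v_{3} + v_{7} = v_{1} + v_{2} + v_{9}  ⟹  sig = (2;(1,1,1))
  P={6,10}:  v_{6} + v_{10} = v_{1} + v_{4} + v_{5}  ⟹  sig = (2;(1,1,1))
  P={0,10}:  v_{0} + v_{10} = v_{1} + v_{3} + 2·v_{4}  ⟹  sig = (2;(1,1,2))
  P={2,10}:  v_{2} + v_{10} = v_{1} + v_{3} + 2·v_{5}  ⟹  sig = (2;(1,1,2))
  P={7,8}:  v_{7} + v_{8} = v_{1} + v_{2} + 2·v_{6}  ⟹  sig = (2;(1,1,2))
  P={4,7}:  v_{4} + v_{7} = v_{2} + 2·v_{9}  ⟹  sig = (2;(1,2))
  P={7,10}:  v_{7} + v_{10} = 2·v_{1} + 2·v_{5} + v_{9}  ⟹  sig = (2;(1,2,2))
  P={9,10}:  v_{9} + v_{10} = 2·v_{1} + 2·v_{4} + v_{5}  ⟹  sig = (2;(1,2,2))
  P={5,7}:  v_{5} + v_{7} = 2·v_{2} + 2·v_{9}  ⟹  sig = (2;(2,2))
  P={1,4,8}:  v_{1} + v_{4} + v_{8} = 0  ⟹  sig = (3;())
  P={1,4,6}:  v_{1} + v_{4} + v_{6} = v_{9}  ⟹  sig = (3;(1))
  P={1,5,8}:  v_{1} + v_{5} + v_{8} = v_{2}  ⟹  sig = (3;(1))
  P={1,5,6}:  v_{1} + v_{5} + v_{6} = v_{2} + v_{9}  ⟹  sig = (3;(1,1))
  P={1,2,6,9}:  v_{1} + v_{2} + v_{6} + v_{9} = v_{7}  ⟹  sig = (4;(1))
  P={1,3,4,5}:  v_{1} + v_{3} + v_{4} + v_{5} = v_{10}  ⟹  sig = (4;(1))

so the primitive-relation signature multiset is
    |P|=2: 17 collections, coeffs (), (), (1), (1), (1), (1,1), (1,1), (1,1,1), (1,1,1), (1,1,1), (1,1,2), (1,1,2), (1,1,2), (1,2), (1,2,2), (1,2,2), (2,2)
    |P|=3: 4 collections, coeffs (), (1), (1), (1,1)
    |P|=4: 2 collections, coeffs (1), (1)


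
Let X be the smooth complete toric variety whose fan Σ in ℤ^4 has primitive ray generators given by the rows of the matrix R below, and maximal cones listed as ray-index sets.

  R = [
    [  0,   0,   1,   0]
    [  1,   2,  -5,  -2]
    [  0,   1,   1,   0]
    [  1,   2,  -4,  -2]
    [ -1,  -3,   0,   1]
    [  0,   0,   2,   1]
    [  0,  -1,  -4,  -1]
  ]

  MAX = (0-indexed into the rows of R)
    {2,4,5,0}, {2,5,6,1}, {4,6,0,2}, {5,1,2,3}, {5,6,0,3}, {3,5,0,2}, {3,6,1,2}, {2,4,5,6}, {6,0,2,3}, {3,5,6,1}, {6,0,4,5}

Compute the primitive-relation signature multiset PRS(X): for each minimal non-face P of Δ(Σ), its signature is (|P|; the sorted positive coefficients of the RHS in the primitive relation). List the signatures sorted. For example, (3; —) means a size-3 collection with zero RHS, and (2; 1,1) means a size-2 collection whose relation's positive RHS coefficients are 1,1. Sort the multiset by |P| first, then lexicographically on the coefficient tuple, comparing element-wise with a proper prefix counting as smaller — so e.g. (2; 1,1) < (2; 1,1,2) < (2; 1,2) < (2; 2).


Minimal non-faces — 5 found among 7 rays, 11 max cones:

  • {0,1}:  v_{0} + v_{1} = v_{3}  ⇒ sig = (2; 1)
  • {3,4}:  v_{3} + v_{4} = v_{6}  ⇒ sig = (2; 1)
  • {1,4}:  v_{1} + v_{4} = v_{2} + v_{5} + 2·v_{6}  ⇒ sig = (2; 1,1,2)
  • {0,2,5,6}:  v_{0} + v_{2} + v_{5} + v_{6} = 0  ⇒ sig = (4; —)
  • {2,3,5,6}:  v_{2} + v_{3} + v_{5} + v_{6} = v_{1}  ⇒ sig = (4; 1)

so the primitive-relation signature multiset is
    (2; 1)
    (2; 1)
    (2; 1,1,2)
    (4; —)
    (4; 1)


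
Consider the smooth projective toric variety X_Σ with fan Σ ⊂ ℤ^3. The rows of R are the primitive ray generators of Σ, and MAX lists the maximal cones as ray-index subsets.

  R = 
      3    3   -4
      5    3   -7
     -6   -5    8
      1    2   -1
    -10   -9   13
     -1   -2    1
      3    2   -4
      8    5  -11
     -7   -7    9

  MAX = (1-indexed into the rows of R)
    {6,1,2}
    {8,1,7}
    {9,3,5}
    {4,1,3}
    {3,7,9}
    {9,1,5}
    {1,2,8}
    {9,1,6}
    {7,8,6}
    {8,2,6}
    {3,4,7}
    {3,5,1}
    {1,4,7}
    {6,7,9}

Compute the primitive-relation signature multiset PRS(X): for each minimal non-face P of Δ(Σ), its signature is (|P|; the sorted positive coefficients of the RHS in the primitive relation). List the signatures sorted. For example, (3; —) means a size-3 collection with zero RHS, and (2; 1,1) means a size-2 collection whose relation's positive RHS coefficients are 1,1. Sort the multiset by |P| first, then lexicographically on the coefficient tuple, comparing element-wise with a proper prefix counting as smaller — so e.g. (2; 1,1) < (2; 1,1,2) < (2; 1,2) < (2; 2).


Primitive collections (20):

  • {4,6}:  v_{4} + v_{6} = 0  →  sig = (2; —)
  • {2,3}:  v_{2} + v_{3} = v_{6}  →  sig = (2; 1)
  • {2,7}:  v_{2} + v_{7} = v_{8}  →  sig = (2; 1)
  • {3,6}:  v_{3} + v_{6} = v_{9}  →  sig = (2; 1)
  • {4,9}:  v_{4} + v_{9} = v_{3}  →  sig = (2; 1)
  • {5,7}:  v_{5} + v_{7} = v_{9}  →  sig = (2; 1)
  • {2,4}:  v_{2} + v_{4} = v_{1} + v_{7}  →  sig = (2; 1,1)
  • {3,8}:  v_{3} + v_{8} = v_{6} + v_{7}  →  sig = (2; 1,1)
  • {2,5}:  v_{2} + v_{5} = v_{1} + v_{6} + v_{9}  →  sig = (2; 1,1,1)
  • {4,5}:  v_{4} + v_{5} = v_{1} + 2·v_{3}  →  sig = (2; 1,2)
  • {4,8}:  v_{4} + v_{8} = v_{1} + 2·v_{7}  →  sig = (2; 1,2)
  • {5,6}:  v_{5} + v_{6} = v_{1} + 2·v_{9}  →  sig = (2; 1,2)
  • {8,9}:  v_{8} + v_{9} = 2·v_{6} + v_{7}  →  sig = (2; 1,2)
  • {2,9}:  v_{2} + v_{9} = 2·v_{6}  →  sig = (2; 2)
  • {5,8}:  v_{5} + v_{8} = 2·v_{6}  →  sig = (2; 2)
  • {1,3,7}:  v_{1} + v_{3} + v_{7} = 0  →  sig = (3; —)
  • {1,3,9}:  v_{1} + v_{3} + v_{9} = v_{5}  →  sig = (3; 1)
  • {1,6,7}:  v_{1} + v_{6} + v_{7} = v_{2}  →  sig = (3; 1)
  • {1,7,9}:  v_{1} + v_{7} + v_{9} = v_{6}  →  sig = (3; 1)
  • {1,6,8}:  v_{1} + v_{6} + v_{8} = 2·v_{2}  →  sig = (3; 2)

so the primitive-relation signature multiset is
{ (2; —),  (2; 1) ×5,  (2; 1,1) ×2,  (2; 1,1,1),  (2; 1,2) ×4,  (2; 2) ×2,  (3; —),  (3; 1) ×3,  (3; 2) }


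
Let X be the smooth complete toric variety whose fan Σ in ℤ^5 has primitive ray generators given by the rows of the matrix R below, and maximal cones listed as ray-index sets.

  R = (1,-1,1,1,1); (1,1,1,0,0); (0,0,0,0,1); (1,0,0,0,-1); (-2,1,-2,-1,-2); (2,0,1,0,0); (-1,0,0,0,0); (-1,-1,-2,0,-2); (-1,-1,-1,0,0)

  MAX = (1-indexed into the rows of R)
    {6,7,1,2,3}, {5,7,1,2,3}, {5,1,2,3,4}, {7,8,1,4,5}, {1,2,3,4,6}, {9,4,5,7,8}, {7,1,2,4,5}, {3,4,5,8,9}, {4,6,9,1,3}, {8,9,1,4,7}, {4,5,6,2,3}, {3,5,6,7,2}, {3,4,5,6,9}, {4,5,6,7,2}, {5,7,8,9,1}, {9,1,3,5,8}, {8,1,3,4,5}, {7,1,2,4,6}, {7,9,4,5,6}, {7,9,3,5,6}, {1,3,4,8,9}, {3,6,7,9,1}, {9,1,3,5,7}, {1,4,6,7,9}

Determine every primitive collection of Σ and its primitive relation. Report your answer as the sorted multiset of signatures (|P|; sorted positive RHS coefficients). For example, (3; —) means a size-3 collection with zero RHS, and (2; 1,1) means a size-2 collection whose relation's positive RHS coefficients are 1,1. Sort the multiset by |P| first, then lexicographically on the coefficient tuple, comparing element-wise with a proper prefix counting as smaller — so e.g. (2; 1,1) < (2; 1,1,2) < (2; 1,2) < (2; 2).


7 collections generate NE(X_Σ); each relation:

  P = {2,9}:  v_{2} + v_{9} = 0 ; sig = (2; —)
  P = {2,8}:  v_{2} + v_{8} = v_{1} + v_{4} + v_{5} ; sig = (2; 1,1,1)
  P = {6,8}:  v_{6} + v_{8} = 2·v_{4} + v_{9} ; sig = (2; 1,2)
  P = {3,4,7}:  v_{3} + v_{4} + v_{7} = 0 ; sig = (3; —)
  P = {1,5,6}:  v_{1} + v_{5} + v_{6} = v_{4} ; sig = (3; 1)
  P = {3,7,8}:  v_{3} + v_{7} + v_{8} = v_{1} + v_{5} + v_{9} ; sig = (3; 1,1,1)
  P = {1,4,5,9}:  v_{1} + v_{4} + v_{5} + v_{9} = v_{8} ; sig = (4; 1)

Sorted signature multiset PRS(X):
    |P|=2: 3 collections, coeffs (), (1,1,1), (1,2)
    |P|=3: 3 collections, coeffs (), (1), (1,1,1)
    |P|=4: 1 collection, coeffs (1)


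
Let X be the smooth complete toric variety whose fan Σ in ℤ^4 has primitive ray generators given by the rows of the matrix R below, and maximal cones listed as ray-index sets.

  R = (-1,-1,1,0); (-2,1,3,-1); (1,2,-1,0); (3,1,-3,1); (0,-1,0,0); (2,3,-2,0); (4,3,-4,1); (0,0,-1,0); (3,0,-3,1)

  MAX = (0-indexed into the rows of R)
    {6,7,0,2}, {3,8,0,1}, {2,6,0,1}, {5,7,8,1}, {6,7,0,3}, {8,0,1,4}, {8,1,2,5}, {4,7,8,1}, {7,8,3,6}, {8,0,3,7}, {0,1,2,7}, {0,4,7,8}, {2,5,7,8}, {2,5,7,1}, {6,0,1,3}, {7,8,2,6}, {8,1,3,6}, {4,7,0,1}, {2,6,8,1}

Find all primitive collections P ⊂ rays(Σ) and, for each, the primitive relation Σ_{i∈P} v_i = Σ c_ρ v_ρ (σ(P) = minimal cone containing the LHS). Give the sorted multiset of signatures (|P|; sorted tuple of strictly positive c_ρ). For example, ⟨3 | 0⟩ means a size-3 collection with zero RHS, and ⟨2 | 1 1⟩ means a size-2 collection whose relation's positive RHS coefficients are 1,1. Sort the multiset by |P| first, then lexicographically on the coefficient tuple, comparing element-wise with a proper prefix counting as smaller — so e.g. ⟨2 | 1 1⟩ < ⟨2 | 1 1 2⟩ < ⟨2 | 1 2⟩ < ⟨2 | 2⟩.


14 minimal non-faces of Δ(Σ) (on 9 rays):

  P={0,5}:  v_{0} + v_{5} = v_{2}  so sig = ⟨2 | 1⟩
  P={2,3}:  v_{2} + v_{3} = v_{6}  so sig = ⟨2 | 1⟩
  P={3,4}:  v_{3} + v_{4} = v_{8}  so sig = ⟨2 | 1⟩
  P={4,6}:  v_{4} + v_{6} = v_{2} + v_{8}  so sig = ⟨2 | 1 1⟩
  P={2,4}:  v_{2} + v_{4} = v_{1} + v_{7} + v_{8}  so sig = ⟨2 | 1 1 1⟩
  P={3,5}:  v_{3} + v_{5} = 2·v_{2} + v_{8}  so sig = ⟨2 | 1 2⟩
  P={5,6}:  v_{5} + v_{6} = 3·v_{2} + v_{8}  so sig = ⟨2 | 1 3⟩
  P={4,5}:  v_{4} + v_{5} = 2·v_{1} + 2·v_{7} + 2·v_{8}  so sig = ⟨2 | 2 2 2⟩
  P={0,2,8}:  v_{0} + v_{2} + v_{8} = v_{3}  so sig = ⟨3 | 1⟩
  P={1,3,7}:  v_{1} + v_{3} + v_{7} = v_{2}  so sig = ⟨3 | 1⟩
  P={0,6,8}:  v_{0} + v_{6} + v_{8} = 2·v_{3}  so sig = ⟨3 | 2⟩
  P={1,6,7}:  v_{1} + v_{6} + v_{7} = 2·v_{2}  so sig = ⟨3 | 2⟩
  P={0,1,7,8}:  v_{0} + v_{1} + v_{7} + v_{8} = 0  so sig = ⟨4 | 0⟩
  P={1,2,7,8}:  v_{1} + v_{2} + v_{7} + v_{8} = v_{5}  so sig = ⟨4 | 1⟩

Signatures (|P|; sorted positive RHS coefficients), sorted:
    ⟨2 | 1⟩
    ⟨2 | 1⟩
    ⟨2 | 1⟩
    ⟨2 | 1 1⟩
    ⟨2 | 1 1 1⟩
    ⟨2 | 1 2⟩
    ⟨2 | 1 3⟩
    ⟨2 | 2 2 2⟩
    ⟨3 | 1⟩
    ⟨3 | 1⟩
    ⟨3 | 2⟩
    ⟨3 | 2⟩
    ⟨4 | 0⟩
    ⟨4 | 1⟩


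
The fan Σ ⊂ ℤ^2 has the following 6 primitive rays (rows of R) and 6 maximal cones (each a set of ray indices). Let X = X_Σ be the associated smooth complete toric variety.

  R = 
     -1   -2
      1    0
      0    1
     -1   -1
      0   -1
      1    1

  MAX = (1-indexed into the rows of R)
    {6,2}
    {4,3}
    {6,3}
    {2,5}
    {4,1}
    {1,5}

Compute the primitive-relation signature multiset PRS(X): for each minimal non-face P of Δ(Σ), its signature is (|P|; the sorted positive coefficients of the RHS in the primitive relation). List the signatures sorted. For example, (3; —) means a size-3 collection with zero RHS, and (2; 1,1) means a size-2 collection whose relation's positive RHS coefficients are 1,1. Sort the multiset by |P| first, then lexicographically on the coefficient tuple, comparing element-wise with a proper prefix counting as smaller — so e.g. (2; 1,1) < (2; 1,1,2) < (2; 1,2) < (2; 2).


9 collections generate NE(X_Σ); each relation:

  P = {3,5}:  v_{3} + v_{5} = 0  so sig = (2; —)
  P = {4,6}:  v_{4} + v_{6} = 0  so sig = (2; —)
  P = {1,3}:  v_{1} + v_{3} = v_{4}  so sig = (2; 1)
  P = {1,6}:  v_{1} + v_{6} = v_{5}  so sig = (2; 1)
  P = {2,3}:  v_{2} + v_{3} = v_{6}  so sig = (2; 1)
  P = {2,4}:  v_{2} + v_{4} = v_{5}  so sig = (2; 1)
  P = {4,5}:  v_{4} + v_{5} = v_{1}  so sig = (2; 1)
  P = {5,6}:  v_{5} + v_{6} = v_{2}  so sig = (2; 1)
  P = {1,2}:  v_{1} + v_{2} = 2·v_{5}  so sig = (2; 2)

Signatures (|P|; sorted positive RHS coefficients), sorted:
    (2; —)
    (2; —)
    (2; 1)
    (2; 1)
    (2; 1)
    (2; 1)
    (2; 1)
    (2; 1)
    (2; 2)


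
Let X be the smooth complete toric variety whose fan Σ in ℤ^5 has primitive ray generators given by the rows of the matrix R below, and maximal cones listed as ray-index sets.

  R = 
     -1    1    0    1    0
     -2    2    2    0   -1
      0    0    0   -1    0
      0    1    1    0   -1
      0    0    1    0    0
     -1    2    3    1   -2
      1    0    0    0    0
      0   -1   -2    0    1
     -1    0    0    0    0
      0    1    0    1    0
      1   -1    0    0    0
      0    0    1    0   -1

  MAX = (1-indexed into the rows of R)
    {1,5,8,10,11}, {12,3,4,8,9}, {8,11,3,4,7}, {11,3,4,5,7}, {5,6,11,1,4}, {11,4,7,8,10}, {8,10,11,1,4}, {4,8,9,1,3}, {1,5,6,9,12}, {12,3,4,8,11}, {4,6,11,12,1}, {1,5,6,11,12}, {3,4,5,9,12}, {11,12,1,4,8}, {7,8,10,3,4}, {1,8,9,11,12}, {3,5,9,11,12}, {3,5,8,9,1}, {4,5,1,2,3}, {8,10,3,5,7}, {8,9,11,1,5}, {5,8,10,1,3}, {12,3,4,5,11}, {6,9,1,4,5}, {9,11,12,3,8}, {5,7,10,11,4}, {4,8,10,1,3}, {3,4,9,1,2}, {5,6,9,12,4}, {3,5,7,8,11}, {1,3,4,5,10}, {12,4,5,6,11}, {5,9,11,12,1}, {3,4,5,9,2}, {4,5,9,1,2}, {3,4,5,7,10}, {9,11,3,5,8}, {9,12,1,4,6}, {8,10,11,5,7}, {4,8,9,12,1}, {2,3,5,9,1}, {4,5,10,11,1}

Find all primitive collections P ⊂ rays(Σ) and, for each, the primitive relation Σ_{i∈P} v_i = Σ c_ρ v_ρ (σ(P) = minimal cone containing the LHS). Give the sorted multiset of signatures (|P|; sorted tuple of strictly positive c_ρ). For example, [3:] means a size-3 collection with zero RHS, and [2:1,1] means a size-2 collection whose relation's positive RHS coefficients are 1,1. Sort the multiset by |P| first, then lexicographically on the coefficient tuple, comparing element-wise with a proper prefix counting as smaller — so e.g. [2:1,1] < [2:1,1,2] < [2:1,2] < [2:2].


|primitive collections| = 24. Relations:

  P = {7,9}:  v_{7} + v_{9} = 0  →  sig = [2:]
  P = {1,7}:  v_{1} + v_{7} = v_{10}  →  sig = [2:1]
  P = {9,10}:  v_{9} + v_{10} = v_{1}  →  sig = [2:1]
  P = {6,8}:  v_{6} + v_{8} = v_{1} + v_{12}  →  sig = [2:1,1]
  P = {7,12}:  v_{7} + v_{12} = v_{4} + v_{11}  →  sig = [2:1,1]
  P = {2,8}:  v_{2} + v_{8} = v_{1} + v_{3} + v_{9}  →  sig = [2:1,1,1]
  P = {2,11}:  v_{2} + v_{11} = v_{4} + v_{5} + v_{9}  →  sig = [2:1,1,1]
  P = {10,12}:  v_{10} + v_{12} = v_{1} + v_{4} + v_{11}  →  sig = [2:1,1,1]
  P = {2,7}:  v_{2} + v_{7} = v_{1} + v_{3} + v_{4} + v_{5}  →  sig = [2:1,1,1,1]
  P = {2,10}:  v_{2} + v_{10} = 2·v_{1} + v_{3} + v_{4} + v_{5}  →  sig = [2:1,1,1,2]
  P = {6,7}:  v_{6} + v_{7} = v_{1} + 2·v_{4} + v_{5} + v_{11}  →  sig = [2:1,1,1,2]
  P = {3,6}:  v_{3} + v_{6} = 2·v_{4} + v_{5} + v_{9}  →  sig = [2:1,1,2]
  P = {6,10}:  v_{6} + v_{10} = 2·v_{1} + 2·v_{4} + v_{5} + v_{11}  →  sig = [2:1,1,2,2]
  P = {2,12}:  v_{2} + v_{12} = 2·v_{4} + v_{5} + 2·v_{9}  →  sig = [2:1,2,2]
  P = {2,6}:  v_{2} + v_{6} = v_{1} + 3·v_{4} + 2·v_{5} + 2·v_{9}  →  sig = [2:1,2,2,3]
  P = {1,3,11}:  v_{1} + v_{3} + v_{11} = 0  →  sig = [3:]
  P = {4,5,8}:  v_{4} + v_{5} + v_{8} = 0  →  sig = [3:]
  P = {3,10,11}:  v_{3} + v_{10} + v_{11} = v_{7}  →  sig = [3:1]
  P = {4,9,11}:  v_{4} + v_{9} + v_{11} = v_{12}  →  sig = [3:1]
  P = {1,3,12}:  v_{1} + v_{3} + v_{12} = v_{4} + v_{9}  →  sig = [3:1,1]
  P = {5,8,12}:  v_{5} + v_{8} + v_{12} = v_{9} + v_{11}  →  sig = [3:1,1]
  P = {6,9,11}:  v_{6} + v_{9} + v_{11} = v_{1} + v_{5} + 2·v_{12}  →  sig = [3:1,1,2]
  P = {1,4,5,12}:  v_{1} + v_{4} + v_{5} + v_{12} = v_{6}  →  sig = [4:1]
  P = {1,3,4,5,9}:  v_{1} + v_{3} + v_{4} + v_{5} + v_{9} = v_{2}  →  sig = [5:1]

Hence PRS(X_Σ) =
[[2:], [2:1], [2:1], [2:1,1], [2:1,1], [2:1,1,1], [2:1,1,1], [2:1,1,1], [2:1,1,1,1], [2:1,1,1,2], [2:1,1,1,2], [2:1,1,2], [2:1,1,2,2], [2:1,2,2], [2:1,2,2,3], [3:], [3:], [3:1], [3:1], [3:1,1], [3:1,1], [3:1,1,2], [4:1], [5:1]]


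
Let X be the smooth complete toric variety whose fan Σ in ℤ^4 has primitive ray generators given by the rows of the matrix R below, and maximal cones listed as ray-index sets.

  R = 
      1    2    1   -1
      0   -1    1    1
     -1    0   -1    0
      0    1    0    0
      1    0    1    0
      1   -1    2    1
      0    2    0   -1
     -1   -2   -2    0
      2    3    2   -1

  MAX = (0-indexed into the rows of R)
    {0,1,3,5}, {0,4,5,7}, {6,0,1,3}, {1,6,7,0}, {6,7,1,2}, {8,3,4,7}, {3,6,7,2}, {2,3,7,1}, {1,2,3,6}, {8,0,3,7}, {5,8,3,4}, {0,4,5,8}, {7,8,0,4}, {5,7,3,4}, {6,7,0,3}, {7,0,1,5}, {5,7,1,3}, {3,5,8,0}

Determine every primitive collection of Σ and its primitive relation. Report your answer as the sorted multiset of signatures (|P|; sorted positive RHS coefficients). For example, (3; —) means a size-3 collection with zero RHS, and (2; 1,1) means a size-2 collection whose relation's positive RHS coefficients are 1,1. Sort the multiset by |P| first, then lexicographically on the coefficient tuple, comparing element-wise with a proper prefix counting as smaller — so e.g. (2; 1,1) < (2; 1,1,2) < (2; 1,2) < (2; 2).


|primitive collections| = 14. Relations:

  P = {2,4}:  v_{2} + v_{4} = 0  →  sig = (2; —)
  P = {0,2}:  v_{0} + v_{2} = v_{6}  →  sig = (2; 1)
  P = {1,4}:  v_{1} + v_{4} = v_{5}  →  sig = (2; 1)
  P = {2,5}:  v_{2} + v_{5} = v_{1}  →  sig = (2; 1)
  P = {4,6}:  v_{4} + v_{6} = v_{0}  →  sig = (2; 1)
  P = {2,8}:  v_{2} + v_{8} = v_{0} + v_{3}  →  sig = (2; 1,1)
  P = {5,6}:  v_{5} + v_{6} = v_{0} + v_{1}  →  sig = (2; 1,1)
  P = {1,8}:  v_{1} + v_{8} = v_{0} + v_{3} + v_{5}  →  sig = (2; 1,1,1)
  P = {6,8}:  v_{6} + v_{8} = 2·v_{0} + v_{3}  →  sig = (2; 1,2)
  P = {0,3,4}:  v_{0} + v_{3} + v_{4} = v_{8}  →  sig = (3; 1)
  P = {5,7,8}:  v_{5} + v_{7} + v_{8} = 2·v_{4}  →  sig = (3; 2)
  P = {0,1,3,7}:  v_{0} + v_{1} + v_{3} + v_{7} = 0  →  sig = (4; —)
  P = {0,3,5,7}:  v_{0} + v_{3} + v_{5} + v_{7} = v_{4}  →  sig = (4; 1)
  P = {1,3,6,7}:  v_{1} + v_{3} + v_{6} + v_{7} = v_{2}  →  sig = (4; 1)

Sorted signature multiset PRS(X):
    |P|=2: 9 collections, coeffs (), (1), (1), (1), (1), (1,1), (1,1), (1,1,1), (1,2)
    |P|=3: 2 collections, coeffs (1), (2)
    |P|=4: 3 collections, coeffs (), (1), (1)


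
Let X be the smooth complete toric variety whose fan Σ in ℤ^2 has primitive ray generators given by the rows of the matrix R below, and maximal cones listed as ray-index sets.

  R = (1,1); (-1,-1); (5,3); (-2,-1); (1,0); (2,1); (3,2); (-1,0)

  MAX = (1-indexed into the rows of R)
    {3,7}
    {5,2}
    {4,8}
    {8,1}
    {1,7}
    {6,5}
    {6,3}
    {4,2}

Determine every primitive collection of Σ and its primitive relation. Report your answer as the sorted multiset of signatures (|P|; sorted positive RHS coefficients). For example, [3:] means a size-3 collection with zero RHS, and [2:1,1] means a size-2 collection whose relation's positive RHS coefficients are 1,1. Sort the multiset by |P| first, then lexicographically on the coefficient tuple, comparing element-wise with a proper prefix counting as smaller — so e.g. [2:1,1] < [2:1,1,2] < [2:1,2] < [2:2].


The 20 primitive collections of Σ (r=8, n=2):

  P = {1,2}:  v_{1} + v_{2} = 0  so sig = [2:]
  P = {4,6}:  v_{4} + v_{6} = 0  so sig = [2:]
  P = {5,8}:  v_{5} + v_{8} = 0  so sig = [2:]
  P = {1,4}:  v_{1} + v_{4} = v_{8}  so sig = [2:1]
  P = {1,5}:  v_{1} + v_{5} = v_{6}  so sig = [2:1]
  P = {1,6}:  v_{1} + v_{6} = v_{7}  so sig = [2:1]
  P = {2,6}:  v_{2} + v_{6} = v_{5}  so sig = [2:1]
  P = {2,7}:  v_{2} + v_{7} = v_{6}  so sig = [2:1]
  P = {2,8}:  v_{2} + v_{8} = v_{4}  so sig = [2:1]
  P = {3,4}:  v_{3} + v_{4} = v_{7}  so sig = [2:1]
  P = {4,5}:  v_{4} + v_{5} = v_{2}  so sig = [2:1]
  P = {4,7}:  v_{4} + v_{7} = v_{1}  so sig = [2:1]
  P = {6,7}:  v_{6} + v_{7} = v_{3}  so sig = [2:1]
  P = {6,8}:  v_{6} + v_{8} = v_{1}  so sig = [2:1]
  P = {3,8}:  v_{3} + v_{8} = v_{1} + v_{7}  so sig = [2:1,1]
  P = {1,3}:  v_{1} + v_{3} = 2·v_{7}  so sig = [2:2]
  P = {2,3}:  v_{2} + v_{3} = 2·v_{6}  so sig = [2:2]
  P = {5,7}:  v_{5} + v_{7} = 2·v_{6}  so sig = [2:2]
  P = {7,8}:  v_{7} + v_{8} = 2·v_{1}  so sig = [2:2]
  P = {3,5}:  v_{3} + v_{5} = 3·v_{6}  so sig = [2:3]

so the primitive-relation signature multiset is
{ [2:] ×3,  [2:1] ×11,  [2:1,1],  [2:2] ×4,  [2:3] }


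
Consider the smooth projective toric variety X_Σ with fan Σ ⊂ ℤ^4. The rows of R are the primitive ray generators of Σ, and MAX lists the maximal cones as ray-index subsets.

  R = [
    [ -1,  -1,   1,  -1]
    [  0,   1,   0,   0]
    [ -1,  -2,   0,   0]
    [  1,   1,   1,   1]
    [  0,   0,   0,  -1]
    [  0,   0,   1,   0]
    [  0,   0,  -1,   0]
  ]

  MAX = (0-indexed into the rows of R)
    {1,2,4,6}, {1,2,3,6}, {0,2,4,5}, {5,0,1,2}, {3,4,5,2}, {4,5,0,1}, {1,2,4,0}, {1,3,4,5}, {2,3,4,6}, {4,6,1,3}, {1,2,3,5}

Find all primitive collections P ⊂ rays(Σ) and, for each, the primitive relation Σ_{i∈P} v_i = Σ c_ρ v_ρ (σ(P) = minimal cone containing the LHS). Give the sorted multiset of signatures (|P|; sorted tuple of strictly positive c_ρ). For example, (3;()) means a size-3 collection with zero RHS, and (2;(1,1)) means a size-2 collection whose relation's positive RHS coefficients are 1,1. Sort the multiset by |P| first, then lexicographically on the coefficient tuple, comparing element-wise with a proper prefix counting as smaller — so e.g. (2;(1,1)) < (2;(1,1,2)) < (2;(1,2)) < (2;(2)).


5 minimal non-faces of Δ(Σ) (on 7 rays):

  P={5,6}:  v_{5} + v_{6} = 0  ⟹  sig = (2;())
  P={0,6}:  v_{0} + v_{6} = v_{1} + v_{2} + v_{4}  ⟹  sig = (2;(1,1,1))
  P={0,3}:  v_{0} + v_{3} = 2·v_{5}  ⟹  sig = (2;(2))
  P={1,2,3,4}:  v_{1} + v_{2} + v_{3} + v_{4} = v_{5}  ⟹  sig = (4;(1))
  P={1,2,4,5}:  v_{1} + v_{2} + v_{4} + v_{5} = v_{0}  ⟹  sig = (4;(1))

Hence PRS(X_Σ) =
    |P|=2: 3 collections, coeffs (), (1,1,1), (2)
    |P|=4: 2 collections, coeffs (1), (1)


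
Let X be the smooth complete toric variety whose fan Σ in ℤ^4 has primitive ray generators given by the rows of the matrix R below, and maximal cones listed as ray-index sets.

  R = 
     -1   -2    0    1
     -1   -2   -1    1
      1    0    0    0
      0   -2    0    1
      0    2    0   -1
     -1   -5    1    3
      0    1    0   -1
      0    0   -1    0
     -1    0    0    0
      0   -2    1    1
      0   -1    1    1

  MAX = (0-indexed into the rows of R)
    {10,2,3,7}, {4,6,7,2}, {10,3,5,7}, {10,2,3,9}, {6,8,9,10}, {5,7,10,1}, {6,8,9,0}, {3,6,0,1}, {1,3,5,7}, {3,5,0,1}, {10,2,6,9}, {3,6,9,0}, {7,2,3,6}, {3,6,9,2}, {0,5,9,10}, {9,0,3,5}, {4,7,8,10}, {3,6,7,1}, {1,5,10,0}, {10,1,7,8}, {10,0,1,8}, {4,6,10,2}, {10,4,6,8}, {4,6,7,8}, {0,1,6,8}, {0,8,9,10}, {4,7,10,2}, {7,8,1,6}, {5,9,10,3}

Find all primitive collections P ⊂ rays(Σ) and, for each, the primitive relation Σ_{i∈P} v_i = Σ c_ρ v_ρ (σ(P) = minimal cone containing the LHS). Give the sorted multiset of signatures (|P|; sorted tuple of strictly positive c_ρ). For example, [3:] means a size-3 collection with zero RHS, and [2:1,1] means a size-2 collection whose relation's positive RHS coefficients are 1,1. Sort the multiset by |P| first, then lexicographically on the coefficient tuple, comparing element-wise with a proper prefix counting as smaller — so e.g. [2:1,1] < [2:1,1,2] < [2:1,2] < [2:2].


The 21 primitive collections of Σ (r=11, n=4):

  • {2,8}:  v_{2} + v_{8} = 0  ⇒ sig = [2:]
  • {3,4}:  v_{3} + v_{4} = 0  ⇒ sig = [2:]
  • {0,2}:  v_{0} + v_{2} = v_{3}  ⇒ sig = [2:1]
  • {0,4}:  v_{0} + v_{4} = v_{8}  ⇒ sig = [2:1]
  • {0,7}:  v_{0} + v_{7} = v_{1}  ⇒ sig = [2:1]
  • {3,8}:  v_{3} + v_{8} = v_{0}  ⇒ sig = [2:1]
  • {7,9}:  v_{7} + v_{9} = v_{3}  ⇒ sig = [2:1]
  • {1,2}:  v_{1} + v_{2} = v_{3} + v_{7}  ⇒ sig = [2:1,1]
  • {1,4}:  v_{1} + v_{4} = v_{7} + v_{8}  ⇒ sig = [2:1,1]
  • {1,9}:  v_{1} + v_{9} = v_{0} + v_{3}  ⇒ sig = [2:1,1]
  • {4,5}:  v_{4} + v_{5} = v_{0} + v_{10}  ⇒ sig = [2:1,1]
  • {4,9}:  v_{4} + v_{9} = v_{6} + v_{10}  ⇒ sig = [2:1,1]
  • {5,6}:  v_{5} + v_{6} = v_{0} + v_{9}  ⇒ sig = [2:1,1]
  • {2,5}:  v_{2} + v_{5} = 2·v_{3} + v_{10}  ⇒ sig = [2:1,2]
  • {5,8}:  v_{5} + v_{8} = 2·v_{0} + v_{10}  ⇒ sig = [2:1,2]
  • {6,7,10}:  v_{6} + v_{7} + v_{10} = 0  ⇒ sig = [3:]
  • {0,3,10}:  v_{0} + v_{3} + v_{10} = v_{5}  ⇒ sig = [3:1]
  • {1,6,10}:  v_{1} + v_{6} + v_{10} = v_{0}  ⇒ sig = [3:1]
  • {3,6,10}:  v_{3} + v_{6} + v_{10} = v_{9}  ⇒ sig = [3:1]
  • {0,6,10}:  v_{0} + v_{6} + v_{10} = v_{8} + v_{9}  ⇒ sig = [3:1,1]
  • {1,3,10}:  v_{1} + v_{3} + v_{10} = v_{5} + v_{7}  ⇒ sig = [3:1,1]

so the primitive-relation signature multiset is
[[2:], [2:], [2:1], [2:1], [2:1], [2:1], [2:1], [2:1,1], [2:1,1], [2:1,1], [2:1,1], [2:1,1], [2:1,1], [2:1,2], [2:1,2], [3:], [3:1], [3:1], [3:1], [3:1,1], [3:1,1]]
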